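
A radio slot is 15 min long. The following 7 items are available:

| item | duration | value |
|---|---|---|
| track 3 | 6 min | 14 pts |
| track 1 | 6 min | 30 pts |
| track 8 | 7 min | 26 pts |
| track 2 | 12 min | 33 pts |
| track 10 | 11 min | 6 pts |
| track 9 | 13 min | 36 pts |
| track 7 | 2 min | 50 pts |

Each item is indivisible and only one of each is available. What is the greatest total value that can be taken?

This is a 0/1 knapsack; check combinations near the capacity.
- track 1+track 8+track 7: duration 6+7+2=15, value 30+26+50=106
- track 3+track 1+track 7: duration 6+6+2=14, value 14+30+50=94
- track 3+track 8+track 7: duration 6+7+2=15, value 14+26+50=90
Best: 106 pts.

106 pts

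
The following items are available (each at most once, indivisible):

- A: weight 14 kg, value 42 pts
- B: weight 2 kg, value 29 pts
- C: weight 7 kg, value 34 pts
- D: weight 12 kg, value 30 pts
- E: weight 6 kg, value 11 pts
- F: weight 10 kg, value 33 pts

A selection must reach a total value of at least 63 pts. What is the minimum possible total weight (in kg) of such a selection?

9

Subsets with value ≥ 63, sorted by total weight:
- B+C: weight 9, value 63
- B+C+E: weight 15, value 74
- A+B: weight 16, value 71
Minimum weight: 9 kg.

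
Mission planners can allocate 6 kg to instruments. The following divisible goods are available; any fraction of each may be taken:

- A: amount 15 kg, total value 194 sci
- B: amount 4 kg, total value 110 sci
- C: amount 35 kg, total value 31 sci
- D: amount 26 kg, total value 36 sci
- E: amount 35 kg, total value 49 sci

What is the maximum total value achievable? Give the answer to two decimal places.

135.87

Take in order of value per unit:
- B (110/4 per unit): all 4 → value 110, running total 110.00
- A (194/15 per unit): 2 of 15 → value 2×194/15 = 25.8667, running total 135.87
Total 135.87.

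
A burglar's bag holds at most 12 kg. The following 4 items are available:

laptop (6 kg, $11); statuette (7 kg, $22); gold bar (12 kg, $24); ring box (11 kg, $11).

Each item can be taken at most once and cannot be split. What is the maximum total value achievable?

This is a 0/1 knapsack; check combinations near the capacity.
- gold bar: weight 12, value 24
- statuette: weight 7, value 22
- laptop: weight 6, value 11
- ring box: weight 11, value 11
Best: $24.

$24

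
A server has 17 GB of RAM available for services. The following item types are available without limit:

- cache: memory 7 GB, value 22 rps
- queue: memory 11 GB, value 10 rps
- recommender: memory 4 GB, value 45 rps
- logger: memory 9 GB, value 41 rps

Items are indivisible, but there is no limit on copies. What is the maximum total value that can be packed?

Best value-per-unit is recommender at 45/4, and filling with it alone uses memory 4×4=16. No mix of the others beats 4×45 = 180.

180 rps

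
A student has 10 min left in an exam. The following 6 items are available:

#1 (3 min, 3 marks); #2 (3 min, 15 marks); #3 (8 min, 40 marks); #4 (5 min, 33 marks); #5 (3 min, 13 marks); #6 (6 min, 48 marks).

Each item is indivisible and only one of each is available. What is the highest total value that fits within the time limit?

Check high-value combinations within 10 min:
- #2+#6: time 3+6=9, value 15+48=63
- #5+#6: time 3+6=9, value 13+48=61
- #1+#6: time 3+6=9, value 3+48=51
Best: 63 marks.

63 marks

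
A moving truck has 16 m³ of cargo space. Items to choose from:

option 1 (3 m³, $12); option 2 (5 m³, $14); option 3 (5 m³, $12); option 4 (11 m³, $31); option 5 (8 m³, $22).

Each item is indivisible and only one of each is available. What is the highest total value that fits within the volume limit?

$48

This is a 0/1 knapsack; check combinations near the capacity.
- option 1+option 2+option 5: volume 3+5+8=16, value 12+14+22=48
- option 1+option 3+option 5: volume 3+5+8=16, value 12+12+22=46
- option 2+option 4: volume 5+11=16, value 14+31=45
Best: $48.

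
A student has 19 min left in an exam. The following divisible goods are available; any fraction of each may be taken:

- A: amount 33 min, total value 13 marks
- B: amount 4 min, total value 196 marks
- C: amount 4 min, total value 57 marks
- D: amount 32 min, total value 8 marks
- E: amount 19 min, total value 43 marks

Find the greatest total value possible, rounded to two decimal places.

277.89

Take in order of value per unit:
- B (196/4 per unit): all 4 → value 196, running total 196.00
- C (57/4 per unit): all 4 → value 57, running total 253.00
- E (43/19 per unit): 11 of 19 → value 11×43/19 = 24.8947, running total 277.89
Total 277.89.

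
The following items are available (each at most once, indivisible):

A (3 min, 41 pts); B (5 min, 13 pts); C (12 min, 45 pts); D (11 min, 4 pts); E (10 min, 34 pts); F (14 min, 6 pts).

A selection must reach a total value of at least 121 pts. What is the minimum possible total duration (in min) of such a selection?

Subsets with value ≥ 121, sorted by total duration:
- A+B+C+E: duration 30, value 133
- A+C+D+E: duration 36, value 124
Minimum duration: 30 min.

30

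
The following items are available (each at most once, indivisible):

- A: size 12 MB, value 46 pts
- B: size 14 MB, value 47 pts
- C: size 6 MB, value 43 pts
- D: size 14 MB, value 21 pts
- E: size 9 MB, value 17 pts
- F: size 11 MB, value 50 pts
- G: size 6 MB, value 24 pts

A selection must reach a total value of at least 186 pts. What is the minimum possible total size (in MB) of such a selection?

Subsets with value ≥ 186, sorted by total size:
- A+B+C+F: size 43, value 186
- A+B+C+F+G: size 49, value 210
Minimum size: 43 MB.

43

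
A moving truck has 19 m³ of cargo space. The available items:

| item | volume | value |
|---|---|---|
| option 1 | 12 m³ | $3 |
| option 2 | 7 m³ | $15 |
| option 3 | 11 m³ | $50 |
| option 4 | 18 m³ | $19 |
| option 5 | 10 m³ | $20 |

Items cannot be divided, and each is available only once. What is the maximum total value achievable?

Check high-value combinations within 19 m³:
- option 2+option 3: volume 7+11=18, value 15+50=65
- option 3: volume 11, value 50
- option 2+option 5: volume 7+10=17, value 15+20=35
- option 5: volume 10, value 20
- option 4: volume 18, value 19
Best: $65.

$65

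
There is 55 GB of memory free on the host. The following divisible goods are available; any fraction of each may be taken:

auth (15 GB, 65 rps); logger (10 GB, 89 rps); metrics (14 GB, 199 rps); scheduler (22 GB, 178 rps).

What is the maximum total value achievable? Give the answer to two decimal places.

505.00

Take in order of value per unit:
- metrics (199/14 per unit): all 14 → value 199, running total 199.00
- logger (89/10 per unit): all 10 → value 89, running total 288.00
- scheduler (178/22 per unit): all 22 → value 178, running total 466.00
- auth (65/15 per unit): 9 of 15 → value 9×65/15 = 39.0000, running total 505.00
Total 505.00.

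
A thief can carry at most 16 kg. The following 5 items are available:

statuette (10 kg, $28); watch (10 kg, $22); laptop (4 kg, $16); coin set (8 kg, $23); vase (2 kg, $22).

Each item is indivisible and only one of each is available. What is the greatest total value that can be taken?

Check high-value combinations within 16 kg:
- statuette+laptop+vase: weight 10+4+2=16, value 28+16+22=66
- laptop+coin set+vase: weight 4+8+2=14, value 16+23+22=61
- watch+laptop+vase: weight 10+4+2=16, value 22+16+22=60
Best: $66.

$66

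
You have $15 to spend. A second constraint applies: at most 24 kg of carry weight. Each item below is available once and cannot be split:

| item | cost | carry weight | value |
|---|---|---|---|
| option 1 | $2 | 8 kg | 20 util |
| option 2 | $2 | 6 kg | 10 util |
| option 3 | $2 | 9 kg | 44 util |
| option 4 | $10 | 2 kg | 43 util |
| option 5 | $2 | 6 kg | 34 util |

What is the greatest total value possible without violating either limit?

Feasible sets respecting both limits:
- option 3+option 4+option 5: cost 14, carry weight 17, value 121
- option 1+option 3+option 4: cost 14, carry weight 19, value 107
- option 1+option 3+option 5: cost 6, carry weight 23, value 98
- option 2+option 3+option 4: cost 14, carry weight 17, value 97
Best: 121 util.

121 util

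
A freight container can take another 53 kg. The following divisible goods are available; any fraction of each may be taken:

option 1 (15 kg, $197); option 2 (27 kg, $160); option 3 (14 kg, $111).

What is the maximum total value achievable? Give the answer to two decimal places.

Take in order of value per unit:
- option 1 (197/15 per unit): all 15 → value 197, running total 197.00
- option 3 (111/14 per unit): all 14 → value 111, running total 308.00
- option 2 (160/27 per unit): 24 of 27 → value 24×160/27 = 142.2222, running total 450.22
Total 450.22.

450.22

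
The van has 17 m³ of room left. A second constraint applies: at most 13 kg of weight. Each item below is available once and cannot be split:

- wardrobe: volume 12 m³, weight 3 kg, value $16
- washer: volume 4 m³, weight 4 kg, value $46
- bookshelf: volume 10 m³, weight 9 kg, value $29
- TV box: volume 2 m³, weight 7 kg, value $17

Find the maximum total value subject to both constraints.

$75

Feasible sets respecting both limits:
- washer+bookshelf: volume 14, weight 13, value 75
- washer+TV box: volume 6, weight 11, value 63
- wardrobe+washer: volume 16, weight 7, value 62
- washer: volume 4, weight 4, value 46
Best: $75.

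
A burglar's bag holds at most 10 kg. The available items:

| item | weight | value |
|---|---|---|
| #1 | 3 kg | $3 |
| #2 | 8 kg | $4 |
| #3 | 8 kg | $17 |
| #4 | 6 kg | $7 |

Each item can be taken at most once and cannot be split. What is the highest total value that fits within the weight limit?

$17

Check high-value combinations within 10 kg:
- #3: weight 8, value 17
- #1+#4: weight 3+6=9, value 3+7=10
- #4: weight 6, value 7
Best: $17.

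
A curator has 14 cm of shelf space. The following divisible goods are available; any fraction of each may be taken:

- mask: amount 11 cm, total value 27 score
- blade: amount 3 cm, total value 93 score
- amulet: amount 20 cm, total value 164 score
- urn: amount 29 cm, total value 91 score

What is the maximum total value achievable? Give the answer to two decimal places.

183.20

Take in order of value per unit:
- blade (93/3 per unit): all 3 → value 93, running total 93.00
- amulet (164/20 per unit): 11 of 20 → value 11×164/20 = 90.2000, running total 183.20
Total 183.20.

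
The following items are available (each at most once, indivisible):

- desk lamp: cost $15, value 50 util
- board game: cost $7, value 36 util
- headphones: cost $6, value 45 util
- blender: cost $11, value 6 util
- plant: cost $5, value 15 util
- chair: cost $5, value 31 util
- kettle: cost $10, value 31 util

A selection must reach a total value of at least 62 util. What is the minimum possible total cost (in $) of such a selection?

Subsets with value ≥ 62, sorted by total cost:
- headphones+chair: cost 11, value 76
- board game+chair: cost 12, value 67
- board game+headphones: cost 13, value 81
Minimum cost: 11 $.

11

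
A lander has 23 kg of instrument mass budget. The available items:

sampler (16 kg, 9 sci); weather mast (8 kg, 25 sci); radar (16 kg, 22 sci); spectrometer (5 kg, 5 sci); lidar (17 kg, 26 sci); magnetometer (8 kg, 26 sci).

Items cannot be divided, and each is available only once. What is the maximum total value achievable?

56 sci

Check high-value combinations within 23 kg:
- weather mast+spectrometer+magnetometer: mass 8+5+8=21, value 25+5+26=56
- weather mast+magnetometer: mass 8+8=16, value 25+26=51
- spectrometer+magnetometer: mass 5+8=13, value 5+26=31
- spectrometer+lidar: mass 5+17=22, value 5+26=31
- weather mast+spectrometer: mass 8+5=13, value 25+5=30
Best: 56 sci.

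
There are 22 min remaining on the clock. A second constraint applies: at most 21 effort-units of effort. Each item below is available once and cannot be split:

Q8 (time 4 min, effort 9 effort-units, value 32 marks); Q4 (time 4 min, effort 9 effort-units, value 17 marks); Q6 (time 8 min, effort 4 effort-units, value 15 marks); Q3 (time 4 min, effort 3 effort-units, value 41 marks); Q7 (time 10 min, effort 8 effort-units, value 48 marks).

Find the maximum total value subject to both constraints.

Feasible sets respecting both limits:
- Q8+Q3+Q7: time 18, effort 20, value 121
- Q4+Q3+Q7: time 18, effort 20, value 106
- Q6+Q3+Q7: time 22, effort 15, value 104
- Q8+Q6+Q7: time 22, effort 21, value 95
Best: 121 marks.

121 marks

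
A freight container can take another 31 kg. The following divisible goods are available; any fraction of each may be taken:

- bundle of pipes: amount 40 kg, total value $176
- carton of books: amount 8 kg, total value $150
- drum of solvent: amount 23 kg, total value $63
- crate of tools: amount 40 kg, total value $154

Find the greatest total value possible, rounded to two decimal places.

Take in order of value per unit:
- carton of books (150/8 per unit): all 8 → value 150, running total 150.00
- bundle of pipes (176/40 per unit): 23 of 40 → value 23×176/40 = 101.2000, running total 251.20
Total 251.20.

251.20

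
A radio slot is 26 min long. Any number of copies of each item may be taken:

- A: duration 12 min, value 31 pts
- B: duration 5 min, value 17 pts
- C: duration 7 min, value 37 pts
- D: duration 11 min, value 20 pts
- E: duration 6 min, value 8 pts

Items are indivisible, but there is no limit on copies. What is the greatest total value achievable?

Best value-per-unit is C at 37/7; filling with it alone gives 3×37 = 111.
Optimal mix: 1×B + 3×C → duration 26, value 128.

128 pts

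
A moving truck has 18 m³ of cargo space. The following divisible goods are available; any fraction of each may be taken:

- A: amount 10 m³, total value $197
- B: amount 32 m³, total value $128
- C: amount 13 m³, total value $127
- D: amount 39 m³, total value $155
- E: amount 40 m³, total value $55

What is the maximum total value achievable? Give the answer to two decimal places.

275.15

Take in order of value per unit:
- A (197/10 per unit): all 10 → value 197, running total 197.00
- C (127/13 per unit): 8 of 13 → value 8×127/13 = 78.1538, running total 275.15
Total 275.15.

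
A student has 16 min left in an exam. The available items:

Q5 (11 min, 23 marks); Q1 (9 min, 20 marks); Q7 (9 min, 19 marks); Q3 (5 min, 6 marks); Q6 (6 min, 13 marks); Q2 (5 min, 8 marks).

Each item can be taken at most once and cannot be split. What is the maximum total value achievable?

Check high-value combinations within 16 min:
- Q1+Q6: time 9+6=15, value 20+13=33
- Q7+Q6: time 9+6=15, value 19+13=32
- Q5+Q2: time 11+5=16, value 23+8=31
- Q5+Q3: time 11+5=16, value 23+6=29
- Q1+Q2: time 9+5=14, value 20+8=28
Best: 33 marks.

33 marks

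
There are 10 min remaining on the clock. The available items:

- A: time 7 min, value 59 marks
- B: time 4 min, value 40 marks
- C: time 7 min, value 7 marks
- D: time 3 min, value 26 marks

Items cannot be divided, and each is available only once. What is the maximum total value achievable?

This is a 0/1 knapsack; check combinations near the capacity.
- A+D: time 7+3=10, value 59+26=85
- B+D: time 4+3=7, value 40+26=66
- A: time 7, value 59
Best: 85 marks.

85 marks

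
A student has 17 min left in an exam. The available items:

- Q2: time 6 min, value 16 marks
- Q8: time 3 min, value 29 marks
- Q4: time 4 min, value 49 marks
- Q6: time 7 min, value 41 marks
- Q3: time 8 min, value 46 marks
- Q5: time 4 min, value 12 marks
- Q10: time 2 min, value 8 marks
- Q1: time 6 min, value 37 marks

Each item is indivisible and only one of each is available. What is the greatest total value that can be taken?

132 marks

Check high-value combinations within 17 min:
- Q8+Q4+Q3+Q10: time 3+4+8+2=17, value 29+49+46+8=132
- Q8+Q4+Q6+Q10: time 3+4+7+2=16, value 29+49+41+8=127
- Q4+Q6+Q1: time 4+7+6=17, value 49+41+37=127
- Q8+Q4+Q5+Q1: time 3+4+4+6=17, value 29+49+12+37=127
Best: 132 marks.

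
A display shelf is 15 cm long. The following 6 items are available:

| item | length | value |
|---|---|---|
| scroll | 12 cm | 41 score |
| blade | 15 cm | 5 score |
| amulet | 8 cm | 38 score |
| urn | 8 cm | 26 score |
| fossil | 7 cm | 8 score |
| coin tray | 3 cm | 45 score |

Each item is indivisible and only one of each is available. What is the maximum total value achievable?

86 score

Check high-value combinations within 15 cm:
- scroll+coin tray: length 12+3=15, value 41+45=86
- amulet+coin tray: length 8+3=11, value 38+45=83
- urn+coin tray: length 8+3=11, value 26+45=71
Best: 86 score.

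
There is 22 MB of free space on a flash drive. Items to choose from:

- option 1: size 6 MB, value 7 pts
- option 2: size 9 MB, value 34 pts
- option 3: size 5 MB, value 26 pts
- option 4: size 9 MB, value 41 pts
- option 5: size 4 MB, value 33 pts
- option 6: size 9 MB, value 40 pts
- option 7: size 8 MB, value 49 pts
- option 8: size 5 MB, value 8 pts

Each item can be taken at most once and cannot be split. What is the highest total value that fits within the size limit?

123 pts

Check high-value combinations within 22 MB:
- option 4+option 5+option 7: size 9+4+8=21, value 41+33+49=123
- option 5+option 6+option 7: size 4+9+8=21, value 33+40+49=122
- option 2+option 5+option 7: size 9+4+8=21, value 34+33+49=116
Best: 123 pts.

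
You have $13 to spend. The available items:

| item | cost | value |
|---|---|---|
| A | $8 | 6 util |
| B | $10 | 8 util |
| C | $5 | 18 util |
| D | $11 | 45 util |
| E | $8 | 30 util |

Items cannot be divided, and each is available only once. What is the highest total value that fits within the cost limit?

Check high-value combinations within $13:
- C+E: cost 5+8=13, value 18+30=48
- D: cost 11, value 45
- E: cost 8, value 30
Best: 48 util.

48 util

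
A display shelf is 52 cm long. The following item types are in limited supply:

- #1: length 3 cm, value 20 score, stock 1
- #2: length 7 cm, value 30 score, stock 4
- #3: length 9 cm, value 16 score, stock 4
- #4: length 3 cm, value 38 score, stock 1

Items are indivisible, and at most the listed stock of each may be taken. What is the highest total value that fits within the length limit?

Best selections within length 52 and stock limits:
- 1×#1 + 4×#2 + 2×#3 + 1×#4: length 52, value 210
- 1×#1 + 4×#2 + 1×#3 + 1×#4: length 43, value 194
Best: 210 score.

210 score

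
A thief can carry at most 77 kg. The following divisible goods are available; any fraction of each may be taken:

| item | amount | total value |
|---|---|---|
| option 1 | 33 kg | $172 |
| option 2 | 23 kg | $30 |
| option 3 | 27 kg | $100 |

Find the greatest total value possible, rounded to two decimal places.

Take in order of value per unit:
- option 1 (172/33 per unit): all 33 → value 172, running total 172.00
- option 3 (100/27 per unit): all 27 → value 100, running total 272.00
- option 2 (30/23 per unit): 17 of 23 → value 17×30/23 = 22.1739, running total 294.17
Total 294.17.

294.17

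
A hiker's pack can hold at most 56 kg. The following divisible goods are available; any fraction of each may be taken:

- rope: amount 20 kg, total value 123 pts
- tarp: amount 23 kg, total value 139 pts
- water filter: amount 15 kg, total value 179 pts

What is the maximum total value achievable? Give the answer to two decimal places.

428.91

Take in order of value per unit:
- water filter (179/15 per unit): all 15 → value 179, running total 179.00
- rope (123/20 per unit): all 20 → value 123, running total 302.00
- tarp (139/23 per unit): 21 of 23 → value 21×139/23 = 126.9130, running total 428.91
Total 428.91.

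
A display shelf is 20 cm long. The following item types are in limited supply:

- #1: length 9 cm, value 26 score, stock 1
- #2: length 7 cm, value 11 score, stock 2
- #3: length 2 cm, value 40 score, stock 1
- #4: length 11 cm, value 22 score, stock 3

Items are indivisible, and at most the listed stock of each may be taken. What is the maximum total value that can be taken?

77 score

Top feasible selections:
- 1×#1 + 1×#2 + 1×#3: length 18, value 77
- 1×#2 + 1×#3 + 1×#4: length 20, value 73
- 1×#1 + 1×#3: length 11, value 66
- 1×#3 + 1×#4: length 13, value 62
Best: 77 score.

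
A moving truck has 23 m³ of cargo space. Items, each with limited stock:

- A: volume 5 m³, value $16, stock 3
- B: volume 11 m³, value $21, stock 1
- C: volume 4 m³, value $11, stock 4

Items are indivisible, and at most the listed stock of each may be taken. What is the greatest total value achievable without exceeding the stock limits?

Best selections within volume 23 and stock limits:
- 3×A + 2×C: volume 23, value 70
- 2×A + 3×C: volume 22, value 65
- 1×A + 4×C: volume 21, value 60
- 3×A + 1×C: volume 19, value 59
Best: $70.

$70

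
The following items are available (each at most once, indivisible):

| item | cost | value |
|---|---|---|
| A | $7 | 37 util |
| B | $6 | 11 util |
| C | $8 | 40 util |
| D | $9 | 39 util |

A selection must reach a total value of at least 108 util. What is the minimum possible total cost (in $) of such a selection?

Subsets with value ≥ 108, sorted by total cost:
- A+C+D: cost 24, value 116
- A+B+C+D: cost 30, value 127
Minimum cost: 24 $.

24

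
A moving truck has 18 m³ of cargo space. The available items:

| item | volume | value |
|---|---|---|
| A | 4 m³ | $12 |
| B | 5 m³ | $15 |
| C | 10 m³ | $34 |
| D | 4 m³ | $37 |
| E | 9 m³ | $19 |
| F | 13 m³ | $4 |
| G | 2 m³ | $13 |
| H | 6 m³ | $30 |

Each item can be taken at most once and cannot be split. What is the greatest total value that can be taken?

This is a 0/1 knapsack; check combinations near the capacity.
- B+D+G+H: volume 5+4+2+6=17, value 15+37+13+30=95
- A+D+G+H: volume 4+4+2+6=16, value 12+37+13+30=92
- C+D+G: volume 10+4+2=16, value 34+37+13=84
Best: $95.

$95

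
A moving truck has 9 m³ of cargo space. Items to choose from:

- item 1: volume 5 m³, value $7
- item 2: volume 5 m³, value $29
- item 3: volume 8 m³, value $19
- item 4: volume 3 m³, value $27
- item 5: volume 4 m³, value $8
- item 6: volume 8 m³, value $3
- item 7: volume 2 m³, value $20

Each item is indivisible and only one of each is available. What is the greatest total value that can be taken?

Check high-value combinations within 9 m³:
- item 2+item 4: volume 5+3=8, value 29+27=56
- item 4+item 5+item 7: volume 3+4+2=9, value 27+8+20=55
- item 2+item 7: volume 5+2=7, value 29+20=49
- item 4+item 7: volume 3+2=5, value 27+20=47
Best: $56.

$56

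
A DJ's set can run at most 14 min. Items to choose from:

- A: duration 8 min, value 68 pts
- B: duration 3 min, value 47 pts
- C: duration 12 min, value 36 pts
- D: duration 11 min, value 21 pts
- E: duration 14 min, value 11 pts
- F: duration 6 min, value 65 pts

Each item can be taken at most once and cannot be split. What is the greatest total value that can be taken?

133 pts

Check high-value combinations within 14 min:
- A+F: duration 8+6=14, value 68+65=133
- A+B: duration 8+3=11, value 68+47=115
- B+F: duration 3+6=9, value 47+65=112
- A: duration 8, value 68
Best: 133 pts.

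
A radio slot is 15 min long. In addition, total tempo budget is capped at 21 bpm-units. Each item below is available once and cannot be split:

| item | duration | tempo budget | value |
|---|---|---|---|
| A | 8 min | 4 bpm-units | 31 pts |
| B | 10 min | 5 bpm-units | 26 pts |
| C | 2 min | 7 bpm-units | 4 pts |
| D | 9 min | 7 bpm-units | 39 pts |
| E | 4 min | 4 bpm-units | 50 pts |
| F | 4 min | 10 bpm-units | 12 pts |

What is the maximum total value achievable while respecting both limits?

Feasible sets respecting both limits:
- C+D+E: duration 15, tempo budget 18, value 93
- D+E: duration 13, tempo budget 11, value 89
- A+C+E: duration 14, tempo budget 15, value 85
Best: 93 pts.

93 pts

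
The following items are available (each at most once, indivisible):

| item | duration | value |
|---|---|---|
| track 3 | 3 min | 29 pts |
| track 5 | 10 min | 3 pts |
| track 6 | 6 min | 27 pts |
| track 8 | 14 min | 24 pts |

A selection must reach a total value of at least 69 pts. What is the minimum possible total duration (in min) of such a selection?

23

Subsets with value ≥ 69, sorted by total duration:
- track 3+track 6+track 8: duration 23, value 80
- track 3+track 5+track 6+track 8: duration 33, value 83
Minimum duration: 23 min.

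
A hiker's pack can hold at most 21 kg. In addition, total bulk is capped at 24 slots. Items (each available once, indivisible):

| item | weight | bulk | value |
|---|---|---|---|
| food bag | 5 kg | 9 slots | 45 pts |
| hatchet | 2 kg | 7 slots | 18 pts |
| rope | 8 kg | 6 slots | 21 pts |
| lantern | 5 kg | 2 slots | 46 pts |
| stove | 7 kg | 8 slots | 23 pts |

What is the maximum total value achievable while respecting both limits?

130 pts

Feasible sets respecting both limits:
- food bag+hatchet+rope+lantern: weight 20, bulk 24, value 130
- food bag+lantern+stove: weight 17, bulk 19, value 114
- food bag+rope+lantern: weight 18, bulk 17, value 112
- food bag+hatchet+lantern: weight 12, bulk 18, value 109
Best: 130 pts.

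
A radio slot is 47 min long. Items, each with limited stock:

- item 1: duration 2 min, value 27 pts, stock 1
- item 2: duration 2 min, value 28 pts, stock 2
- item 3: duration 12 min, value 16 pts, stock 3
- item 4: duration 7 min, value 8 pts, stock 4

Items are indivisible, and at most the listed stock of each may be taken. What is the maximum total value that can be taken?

131 pts

Top feasible selections:
- 1×item 1 + 2×item 2 + 3×item 3: duration 42, value 131
- 1×item 1 + 2×item 2 + 2×item 3 + 2×item 4: duration 44, value 131
Best: 131 pts.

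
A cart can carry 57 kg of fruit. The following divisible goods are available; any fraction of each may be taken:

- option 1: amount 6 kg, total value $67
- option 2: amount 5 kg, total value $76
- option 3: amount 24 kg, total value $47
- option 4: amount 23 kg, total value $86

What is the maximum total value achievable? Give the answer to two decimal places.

Take in order of value per unit:
- option 2 (76/5 per unit): all 5 → value 76, running total 76.00
- option 1 (67/6 per unit): all 6 → value 67, running total 143.00
- option 4 (86/23 per unit): all 23 → value 86, running total 229.00
- option 3 (47/24 per unit): 23 of 24 → value 23×47/24 = 45.0417, running total 274.04
Total 274.04.

274.04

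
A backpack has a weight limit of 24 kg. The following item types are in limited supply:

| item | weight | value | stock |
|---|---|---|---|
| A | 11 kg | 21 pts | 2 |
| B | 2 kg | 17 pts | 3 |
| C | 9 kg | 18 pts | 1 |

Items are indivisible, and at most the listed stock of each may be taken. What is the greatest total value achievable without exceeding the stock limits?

73 pts

Best selections within weight 24 and stock limits:
- 1×A + 2×B + 1×C: weight 24, value 73
- 1×A + 3×B: weight 17, value 72
- 3×B + 1×C: weight 15, value 69
- 2×A + 1×B: weight 24, value 59
Best: 73 pts.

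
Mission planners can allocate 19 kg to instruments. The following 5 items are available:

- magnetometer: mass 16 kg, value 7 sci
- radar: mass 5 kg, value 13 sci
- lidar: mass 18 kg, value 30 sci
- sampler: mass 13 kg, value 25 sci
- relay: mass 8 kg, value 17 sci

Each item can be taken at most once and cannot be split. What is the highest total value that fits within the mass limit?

38 sci

Check high-value combinations within 19 kg:
- radar+sampler: mass 5+13=18, value 13+25=38
- radar+relay: mass 5+8=13, value 13+17=30
- lidar: mass 18, value 30
- sampler: mass 13, value 25
- relay: mass 8, value 17
Best: 38 sci.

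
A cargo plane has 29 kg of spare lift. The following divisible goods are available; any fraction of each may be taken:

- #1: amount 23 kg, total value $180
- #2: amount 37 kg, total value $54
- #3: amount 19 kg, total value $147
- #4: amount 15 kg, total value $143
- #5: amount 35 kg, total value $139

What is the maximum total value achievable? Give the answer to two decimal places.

252.57

Take in order of value per unit:
- #4 (143/15 per unit): all 15 → value 143, running total 143.00
- #1 (180/23 per unit): 14 of 23 → value 14×180/23 = 109.5652, running total 252.57
Total 252.57.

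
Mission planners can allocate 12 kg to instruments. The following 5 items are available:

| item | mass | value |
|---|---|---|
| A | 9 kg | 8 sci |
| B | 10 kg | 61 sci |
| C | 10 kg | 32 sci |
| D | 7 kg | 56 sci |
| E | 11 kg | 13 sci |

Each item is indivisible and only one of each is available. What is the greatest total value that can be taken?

Check high-value combinations within 12 kg:
- B: mass 10, value 61
- D: mass 7, value 56
- C: mass 10, value 32
- E: mass 11, value 13
Best: 61 sci.

61 sci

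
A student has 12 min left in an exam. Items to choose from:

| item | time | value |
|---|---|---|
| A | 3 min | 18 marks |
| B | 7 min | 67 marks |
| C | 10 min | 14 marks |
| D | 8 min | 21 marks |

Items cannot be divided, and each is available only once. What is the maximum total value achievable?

Check high-value combinations within 12 min:
- A+B: time 3+7=10, value 18+67=85
- B: time 7, value 67
- A+D: time 3+8=11, value 18+21=39
- D: time 8, value 21
Best: 85 marks.

85 marks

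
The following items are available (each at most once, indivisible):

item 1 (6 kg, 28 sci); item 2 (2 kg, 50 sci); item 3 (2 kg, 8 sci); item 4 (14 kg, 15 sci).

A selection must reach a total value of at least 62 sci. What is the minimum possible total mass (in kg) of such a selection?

8

Subsets with value ≥ 62, sorted by total mass:
- item 1+item 2: mass 8, value 78
- item 1+item 2+item 3: mass 10, value 86
Minimum mass: 8 kg.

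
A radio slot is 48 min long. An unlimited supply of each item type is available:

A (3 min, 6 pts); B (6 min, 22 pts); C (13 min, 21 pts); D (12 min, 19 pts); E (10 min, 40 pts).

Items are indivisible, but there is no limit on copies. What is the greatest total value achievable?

186 pts

Best value-per-unit is E at 40/10; filling with it alone gives 4×40 = 160.
Optimal mix: 3×B + 3×E → duration 48, value 186.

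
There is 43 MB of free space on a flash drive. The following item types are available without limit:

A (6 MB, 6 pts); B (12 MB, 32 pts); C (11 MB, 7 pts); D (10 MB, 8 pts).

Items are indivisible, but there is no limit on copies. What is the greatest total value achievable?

102 pts

Best value-per-unit is B at 32/12; filling with it alone gives 3×32 = 96.
Optimal mix: 1×A + 3×B → size 42, value 102.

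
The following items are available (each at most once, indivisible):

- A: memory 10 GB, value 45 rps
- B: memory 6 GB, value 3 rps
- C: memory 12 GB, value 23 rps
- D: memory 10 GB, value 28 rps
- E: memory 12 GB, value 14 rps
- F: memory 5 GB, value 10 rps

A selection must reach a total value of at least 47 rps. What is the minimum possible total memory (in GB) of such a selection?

15

Subsets with value ≥ 47, sorted by total memory:
- A+F: memory 15, value 55
- A+B: memory 16, value 48
- A+D: memory 20, value 73
- A+B+F: memory 21, value 58
Minimum memory: 15 GB.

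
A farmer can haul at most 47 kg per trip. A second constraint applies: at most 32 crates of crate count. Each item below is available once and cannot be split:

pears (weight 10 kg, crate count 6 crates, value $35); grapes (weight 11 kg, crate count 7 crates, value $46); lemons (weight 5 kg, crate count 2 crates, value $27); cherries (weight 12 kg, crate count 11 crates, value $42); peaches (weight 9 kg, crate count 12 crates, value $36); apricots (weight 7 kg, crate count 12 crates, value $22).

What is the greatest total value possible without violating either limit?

Feasible sets respecting both limits:
- grapes+lemons+cherries+peaches: weight 37, crate count 32, value 151
- pears+grapes+lemons+cherries: weight 38, crate count 26, value 150
- pears+grapes+lemons+peaches: weight 35, crate count 27, value 144
- pears+lemons+cherries+peaches: weight 36, crate count 31, value 140
Best: $151.

$151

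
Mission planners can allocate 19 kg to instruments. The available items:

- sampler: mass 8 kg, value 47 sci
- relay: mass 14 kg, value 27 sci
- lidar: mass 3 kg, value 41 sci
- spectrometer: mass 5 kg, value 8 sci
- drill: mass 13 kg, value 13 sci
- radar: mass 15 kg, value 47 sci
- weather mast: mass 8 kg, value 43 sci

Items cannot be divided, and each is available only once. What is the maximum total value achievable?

This is a 0/1 knapsack; check combinations near the capacity.
- sampler+lidar+weather mast: mass 8+3+8=19, value 47+41+43=131
- sampler+lidar+spectrometer: mass 8+3+5=16, value 47+41+8=96
- lidar+spectrometer+weather mast: mass 3+5+8=16, value 41+8+43=92
- sampler+weather mast: mass 8+8=16, value 47+43=90
- sampler+lidar: mass 8+3=11, value 47+41=88
Best: 131 sci.

131 sci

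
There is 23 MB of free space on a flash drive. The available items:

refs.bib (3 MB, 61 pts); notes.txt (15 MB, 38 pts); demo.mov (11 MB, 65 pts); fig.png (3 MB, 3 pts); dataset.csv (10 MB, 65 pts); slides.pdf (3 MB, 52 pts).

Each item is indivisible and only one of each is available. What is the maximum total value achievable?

Check high-value combinations within 23 MB:
- refs.bib+fig.png+dataset.csv+slides.pdf: size 3+3+10+3=19, value 61+3+65+52=181
- refs.bib+demo.mov+fig.png+slides.pdf: size 3+11+3+3=20, value 61+65+3+52=181
- refs.bib+dataset.csv+slides.pdf: size 3+10+3=16, value 61+65+52=178
- refs.bib+demo.mov+slides.pdf: size 3+11+3=17, value 61+65+52=178
- refs.bib+notes.txt+slides.pdf: size 3+15+3=21, value 61+38+52=151
Best: 181 pts.

181 pts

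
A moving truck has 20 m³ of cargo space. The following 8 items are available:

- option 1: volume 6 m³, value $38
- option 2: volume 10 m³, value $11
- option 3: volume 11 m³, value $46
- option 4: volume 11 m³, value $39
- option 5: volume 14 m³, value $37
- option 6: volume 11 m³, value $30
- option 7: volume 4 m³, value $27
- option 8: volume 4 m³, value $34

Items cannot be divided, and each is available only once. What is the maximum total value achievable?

$107

Check high-value combinations within 20 m³:
- option 3+option 7+option 8: volume 11+4+4=19, value 46+27+34=107
- option 4+option 7+option 8: volume 11+4+4=19, value 39+27+34=100
- option 1+option 7+option 8: volume 6+4+4=14, value 38+27+34=99
Best: $107.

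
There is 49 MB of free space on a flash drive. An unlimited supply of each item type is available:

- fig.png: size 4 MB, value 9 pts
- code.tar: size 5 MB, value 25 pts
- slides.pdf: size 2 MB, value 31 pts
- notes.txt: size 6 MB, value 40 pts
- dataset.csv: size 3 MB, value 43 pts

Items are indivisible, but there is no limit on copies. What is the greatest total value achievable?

756 pts

Best value-per-unit is slides.pdf at 31/2; filling with it alone gives 24×31 = 744.
Optimal mix: 23×slides.pdf + 1×dataset.csv → size 49, value 756.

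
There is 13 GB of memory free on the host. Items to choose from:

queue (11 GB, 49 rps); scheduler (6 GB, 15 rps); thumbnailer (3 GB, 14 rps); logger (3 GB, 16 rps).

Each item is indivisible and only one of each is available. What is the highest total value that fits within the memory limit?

49 rps

Check high-value combinations within 13 GB:
- queue: memory 11, value 49
- scheduler+thumbnailer+logger: memory 6+3+3=12, value 15+14+16=45
- scheduler+logger: memory 6+3=9, value 15+16=31
Best: 49 rps.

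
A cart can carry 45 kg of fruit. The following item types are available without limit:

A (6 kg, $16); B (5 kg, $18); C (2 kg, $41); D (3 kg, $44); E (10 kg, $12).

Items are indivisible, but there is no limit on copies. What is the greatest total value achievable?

Best value-per-unit is C at 41/2; filling with it alone gives 22×41 = 902.
Optimal mix: 21×C + 1×D → weight 45, value 905.

$905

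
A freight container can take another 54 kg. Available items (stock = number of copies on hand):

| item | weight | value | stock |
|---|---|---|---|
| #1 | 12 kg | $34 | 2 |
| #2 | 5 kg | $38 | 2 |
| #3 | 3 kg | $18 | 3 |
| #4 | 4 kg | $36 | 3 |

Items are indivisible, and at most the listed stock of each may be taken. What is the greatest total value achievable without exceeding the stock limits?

$288

Top feasible selections:
- 2×#1 + 2×#2 + 2×#3 + 3×#4: weight 52, value 288
- 1×#1 + 2×#2 + 3×#3 + 3×#4: weight 43, value 272
- 2×#1 + 2×#2 + 1×#3 + 3×#4: weight 49, value 270
- 2×#1 + 2×#2 + 3×#3 + 2×#4: weight 51, value 270
Best: $288.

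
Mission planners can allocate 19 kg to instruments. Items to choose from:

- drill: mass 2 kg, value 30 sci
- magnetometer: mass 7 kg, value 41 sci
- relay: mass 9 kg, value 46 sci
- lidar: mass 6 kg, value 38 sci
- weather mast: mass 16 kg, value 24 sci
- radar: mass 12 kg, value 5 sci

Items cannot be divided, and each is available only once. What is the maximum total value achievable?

117 sci

Check high-value combinations within 19 kg:
- drill+magnetometer+relay: mass 2+7+9=18, value 30+41+46=117
- drill+relay+lidar: mass 2+9+6=17, value 30+46+38=114
- drill+magnetometer+lidar: mass 2+7+6=15, value 30+41+38=109
Best: 117 sci.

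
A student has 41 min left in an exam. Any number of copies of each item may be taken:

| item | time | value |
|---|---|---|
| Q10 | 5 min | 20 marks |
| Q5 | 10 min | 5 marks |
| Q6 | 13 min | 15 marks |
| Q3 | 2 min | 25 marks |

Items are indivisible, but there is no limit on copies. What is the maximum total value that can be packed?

Best value-per-unit is Q3 at 25/2, and filling with it alone uses time 20×2=40. No mix of the others beats 20×25 = 500.

500 marks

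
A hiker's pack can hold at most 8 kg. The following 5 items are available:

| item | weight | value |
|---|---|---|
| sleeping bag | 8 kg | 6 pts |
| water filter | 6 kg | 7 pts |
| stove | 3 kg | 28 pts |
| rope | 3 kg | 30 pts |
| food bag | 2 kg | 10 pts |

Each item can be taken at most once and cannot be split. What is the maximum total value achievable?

Check high-value combinations within 8 kg:
- stove+rope+food bag: weight 3+3+2=8, value 28+30+10=68
- stove+rope: weight 3+3=6, value 28+30=58
- rope+food bag: weight 3+2=5, value 30+10=40
- stove+food bag: weight 3+2=5, value 28+10=38
- rope: weight 3, value 30
Best: 68 pts.

68 pts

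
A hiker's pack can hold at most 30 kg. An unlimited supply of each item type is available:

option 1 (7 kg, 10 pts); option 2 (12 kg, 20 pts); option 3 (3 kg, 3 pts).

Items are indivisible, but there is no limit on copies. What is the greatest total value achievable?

Best value-per-unit is option 2 at 20/12; filling with it alone gives 2×20 = 40.
Optimal mix: 2×option 2 + 2×option 3 → weight 30, value 46.

46 pts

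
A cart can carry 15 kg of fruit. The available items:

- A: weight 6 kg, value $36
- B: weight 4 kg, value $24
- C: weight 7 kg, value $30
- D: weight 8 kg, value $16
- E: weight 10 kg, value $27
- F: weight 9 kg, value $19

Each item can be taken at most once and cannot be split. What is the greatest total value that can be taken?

This is a 0/1 knapsack; check combinations near the capacity.
- A+C: weight 6+7=13, value 36+30=66
- A+B: weight 6+4=10, value 36+24=60
- A+F: weight 6+9=15, value 36+19=55
- B+C: weight 4+7=11, value 24+30=54
- A+D: weight 6+8=14, value 36+16=52
Best: $66.

$66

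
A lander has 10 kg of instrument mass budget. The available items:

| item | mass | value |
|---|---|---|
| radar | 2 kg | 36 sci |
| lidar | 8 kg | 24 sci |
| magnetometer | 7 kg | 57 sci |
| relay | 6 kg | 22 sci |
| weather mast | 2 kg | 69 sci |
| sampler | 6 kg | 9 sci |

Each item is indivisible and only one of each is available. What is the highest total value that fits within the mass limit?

127 sci

Check high-value combinations within 10 kg:
- radar+relay+weather mast: mass 2+6+2=10, value 36+22+69=127
- magnetometer+weather mast: mass 7+2=9, value 57+69=126
- radar+weather mast+sampler: mass 2+2+6=10, value 36+69+9=114
Best: 127 sci.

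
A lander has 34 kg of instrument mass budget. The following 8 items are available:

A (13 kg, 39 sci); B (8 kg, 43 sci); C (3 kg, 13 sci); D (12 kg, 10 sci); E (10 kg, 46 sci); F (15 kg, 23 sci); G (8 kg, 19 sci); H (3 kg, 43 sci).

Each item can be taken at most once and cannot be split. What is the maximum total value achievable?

Check high-value combinations within 34 kg:
- A+B+E+H: mass 13+8+10+3=34, value 39+43+46+43=171
- B+C+E+G+H: mass 8+3+10+8+3=32, value 43+13+46+19+43=164
- B+E+G+H: mass 8+10+8+3=29, value 43+46+19+43=151
- A+E+G+H: mass 13+10+8+3=34, value 39+46+19+43=147
Best: 171 sci.

171 sci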